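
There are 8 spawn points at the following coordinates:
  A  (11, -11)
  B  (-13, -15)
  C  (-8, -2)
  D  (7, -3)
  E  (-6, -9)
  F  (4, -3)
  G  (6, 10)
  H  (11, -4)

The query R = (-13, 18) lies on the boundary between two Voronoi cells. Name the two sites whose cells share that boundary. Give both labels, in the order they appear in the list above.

Squared distances from R to each site:
|RA|² = (-13−11)² + (18−(-11))² = 576 + 841 = 1417
|RB|² = (-13−(-13))² + (18−(-15))² = 0 + 1089 = 1089
|RC|² = (-13−(-8))² + (18−(-2))² = 25 + 400 = 425
|RD|² = (-13−7)² + (18−(-3))² = 400 + 441 = 841
|RE|² = (-13−(-6))² + (18−(-9))² = 49 + 729 = 778
|RF|² = (-13−4)² + (18−(-3))² = 289 + 441 = 730
|RG|² = (-13−6)² + (18−10)² = 361 + 64 = 425
|RH|² = (-13−11)² + (18−(-4))² = 576 + 484 = 1060
R is equidistant from C and G (both at squared distance 425), and every other site is strictly farther — so R lies on the C–G Voronoi edge.

C and G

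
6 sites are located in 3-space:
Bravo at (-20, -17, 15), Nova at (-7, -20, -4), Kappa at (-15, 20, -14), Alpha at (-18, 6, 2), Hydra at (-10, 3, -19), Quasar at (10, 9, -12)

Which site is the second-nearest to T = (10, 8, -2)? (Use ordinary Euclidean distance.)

Hydra

Since √ is increasing, it suffices to compare squared distances:
d²(T, Bravo) = 900 + 625 + 289 = 1814
d²(T, Nova) = 289 + 784 + 4 = 1077
d²(T, Kappa) = 625 + 144 + 144 = 913
d²(T, Alpha) = 784 + 4 + 16 = 804
d²(T, Hydra) = 400 + 25 + 289 = 714
d²(T, Quasar) = 0 + 1 + 100 = 101
Sorted ascending: Quasar, Hydra, Alpha, … — the second-nearest is Hydra.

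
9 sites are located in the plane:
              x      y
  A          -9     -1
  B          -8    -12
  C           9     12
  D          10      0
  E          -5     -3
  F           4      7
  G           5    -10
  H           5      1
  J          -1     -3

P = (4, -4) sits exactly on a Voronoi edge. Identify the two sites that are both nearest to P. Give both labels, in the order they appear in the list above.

Squared distances from P to each site:
|PA|² = 169 + 9 = 178
|PB|² = 144 + 64 = 208
|PC|² = 25 + 256 = 281
|PD|² = 36 + 16 = 52
|PE|² = 81 + 1 = 82
|PF|² = 0 + 121 = 121
|PG|² = 1 + 36 = 37
|PH|² = 1 + 25 = 26
|PJ|² = 25 + 1 = 26
P is equidistant from H and J (both at squared distance 26), and every other site is strictly farther — so P lies on the H–J Voronoi edge.

H and J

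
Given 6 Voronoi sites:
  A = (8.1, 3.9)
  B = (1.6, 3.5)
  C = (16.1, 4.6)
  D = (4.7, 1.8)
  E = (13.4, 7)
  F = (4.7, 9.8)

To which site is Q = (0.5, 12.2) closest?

Since √ is increasing, it suffices to compare squared distances:
|QA|² = (0.5−8.1)² + (12.2−3.9)² = 57.76 + 68.89 = 126.65
|QB|² = (0.5−1.6)² + (12.2−3.5)² = 1.21 + 75.69 = 76.9
|QC|² = (0.5−16.1)² + (12.2−4.6)² = 243.36 + 57.76 = 301.12
|QD|² = (0.5−4.7)² + (12.2−1.8)² = 17.64 + 108.16 = 125.8
|QE|² = (0.5−13.4)² + (12.2−7)² = 166.41 + 27.04 = 193.45
|QF|² = (0.5−4.7)² + (12.2−9.8)² = 17.64 + 5.76 = 23.4
F is nearest.

F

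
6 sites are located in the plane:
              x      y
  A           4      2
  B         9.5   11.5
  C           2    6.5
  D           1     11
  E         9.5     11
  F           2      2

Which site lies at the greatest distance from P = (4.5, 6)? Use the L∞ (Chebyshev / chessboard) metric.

B

d(P,A) = max(0.5, 4) = 4
d(P,B) = max(5, 5.5) = 5.5
d(P,C) = max(2.5, 0.5) = 2.5
d(P,D) = max(3.5, 5) = 5
d(P,E) = max(5, 5) = 5
d(P,F) = max(2.5, 4) = 4
The largest is to B.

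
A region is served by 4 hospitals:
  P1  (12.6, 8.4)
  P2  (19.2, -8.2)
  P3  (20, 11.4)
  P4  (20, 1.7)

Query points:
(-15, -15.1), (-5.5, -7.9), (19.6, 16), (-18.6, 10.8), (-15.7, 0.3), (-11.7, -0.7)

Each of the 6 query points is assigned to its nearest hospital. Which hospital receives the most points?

P1

(-15, -15.1) — d² to each: P1:1314.01, P2:1217.25, P3:1927.25, P4:1507.24 → nearest is P2
(-5.5, -7.9) — d² to each: P1:593.3, P2:610.18, P3:1022.74, P4:742.41 → nearest is P1
(19.6, 16) — d² to each: P1:106.76, P2:585.8, P3:21.32, P4:204.65 → nearest is P3
(-18.6, 10.8) — d² to each: P1:979.2, P2:1789.84, P3:1490.32, P4:1572.77 → nearest is P1
(-15.7, 0.3) — d² to each: P1:866.5, P2:1290.26, P3:1397.7, P4:1276.45 → nearest is P1
(-11.7, -0.7) — d² to each: P1:673.3, P2:1011.06, P3:1151.3, P4:1010.65 → nearest is P1
Tally — P1:4, P2:1, P3:1. P1 captures the most (4).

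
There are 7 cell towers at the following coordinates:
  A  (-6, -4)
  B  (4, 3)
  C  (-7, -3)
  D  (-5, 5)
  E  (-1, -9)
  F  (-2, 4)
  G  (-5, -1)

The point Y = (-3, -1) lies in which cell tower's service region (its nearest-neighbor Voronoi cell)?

Since √ is increasing, it suffices to compare squared distances:
|YA|² = (-3−(-6))² + (-1−(-4))² = 9 + 9 = 18
|YB|² = (-3−4)² + (-1−3)² = 49 + 16 = 65
|YC|² = (-3−(-7))² + (-1−(-3))² = 16 + 4 = 20
|YD|² = (-3−(-5))² + (-1−5)² = 4 + 36 = 40
|YE|² = (-3−(-1))² + (-1−(-9))² = 4 + 64 = 68
|YF|² = (-3−(-2))² + (-1−4)² = 1 + 25 = 26
|YG|² = (-3−(-5))² + (-1−(-1))² = 4 + 0 = 4
G is nearest.

G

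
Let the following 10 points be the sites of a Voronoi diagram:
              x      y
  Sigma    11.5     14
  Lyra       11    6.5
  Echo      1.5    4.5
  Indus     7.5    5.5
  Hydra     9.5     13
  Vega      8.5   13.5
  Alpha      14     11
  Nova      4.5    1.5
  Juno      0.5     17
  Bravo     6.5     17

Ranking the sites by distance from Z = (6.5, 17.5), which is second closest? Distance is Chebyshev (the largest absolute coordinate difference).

Vega

d(Z, Sigma) = max(5, 3.5) = 5
d(Z, Lyra) = max(4.5, 11) = 11
d(Z, Echo) = max(5, 13) = 13
d(Z, Indus) = max(1, 12) = 12
d(Z, Hydra) = max(3, 4.5) = 4.5
d(Z, Vega) = max(2, 4) = 4
d(Z, Alpha) = max(7.5, 6.5) = 7.5
d(Z, Nova) = max(2, 16) = 16
d(Z, Juno) = max(6, 0.5) = 6
d(Z, Bravo) = max(0, 0.5) = 0.5
Sorted ascending: Bravo, Vega, Hydra, … — the second-nearest is Vega.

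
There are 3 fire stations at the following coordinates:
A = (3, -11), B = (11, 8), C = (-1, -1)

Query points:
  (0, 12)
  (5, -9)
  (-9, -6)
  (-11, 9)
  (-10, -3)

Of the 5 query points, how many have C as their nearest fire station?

3

(0, 12) — d² to each: A:538, B:137, C:170 → nearest is B
(5, -9) — d² to each: A:8, B:325, C:100 → nearest is A
(-9, -6) — d² to each: A:169, B:596, C:89 → nearest is C
(-11, 9) — d² to each: A:596, B:485, C:200 → nearest is C
(-10, -3) — d² to each: A:233, B:562, C:85 → nearest is C
3 of the 5 points have C as nearest.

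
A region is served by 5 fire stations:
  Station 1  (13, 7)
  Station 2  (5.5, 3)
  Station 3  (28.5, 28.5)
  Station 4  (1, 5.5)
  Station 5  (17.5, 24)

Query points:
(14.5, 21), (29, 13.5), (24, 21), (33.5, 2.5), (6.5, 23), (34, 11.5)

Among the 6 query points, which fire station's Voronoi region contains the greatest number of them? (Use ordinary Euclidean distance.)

Station 5

(14.5, 21) — d² to each: Station 1:198.25, Station 2:405, Station 3:252.25, Station 4:422.5, Station 5:18 → nearest is Station 5
(29, 13.5) — d² to each: Station 1:298.25, Station 2:662.5, Station 3:225.25, Station 4:848, Station 5:242.5 → nearest is Station 3
(24, 21) — d² to each: Station 1:317, Station 2:666.25, Station 3:76.5, Station 4:769.25, Station 5:51.25 → nearest is Station 5
(33.5, 2.5) — d² to each: Station 1:440.5, Station 2:784.25, Station 3:701, Station 4:1065.25, Station 5:718.25 → nearest is Station 1
(6.5, 23) — d² to each: Station 1:298.25, Station 2:401, Station 3:514.25, Station 4:336.5, Station 5:122 → nearest is Station 5
(34, 11.5) — d² to each: Station 1:461.25, Station 2:884.5, Station 3:319.25, Station 4:1125, Station 5:428.5 → nearest is Station 3
Tally — Station 1:1, Station 3:2, Station 5:3. Station 5 captures the most (3).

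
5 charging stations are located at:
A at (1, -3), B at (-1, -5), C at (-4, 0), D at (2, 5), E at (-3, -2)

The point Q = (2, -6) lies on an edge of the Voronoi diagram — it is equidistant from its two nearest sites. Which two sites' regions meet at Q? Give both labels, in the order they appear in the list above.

A and B

Squared distances from Q to each site:
|QA|² = (2−1)² + (-6−(-3))² = 1 + 9 = 10
|QB|² = (2−(-1))² + (-6−(-5))² = 9 + 1 = 10
|QC|² = (2−(-4))² + (-6−0)² = 36 + 36 = 72
|QD|² = (2−2)² + (-6−5)² = 0 + 121 = 121
|QE|² = (2−(-3))² + (-6−(-2))² = 25 + 16 = 41
Q is equidistant from A and B (both at squared distance 10), and every other site is strictly farther — so Q lies on the A–B Voronoi edge.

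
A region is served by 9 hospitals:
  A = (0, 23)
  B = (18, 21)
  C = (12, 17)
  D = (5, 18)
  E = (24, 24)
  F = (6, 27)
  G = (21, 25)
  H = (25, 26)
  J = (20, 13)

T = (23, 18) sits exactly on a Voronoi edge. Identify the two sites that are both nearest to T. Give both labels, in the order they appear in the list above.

Squared distances from T to each site:
|TA|² = 529 + 25 = 554
|TB|² = 25 + 9 = 34
|TC|² = 121 + 1 = 122
|TD|² = 324 + 0 = 324
|TE|² = 1 + 36 = 37
|TF|² = 289 + 81 = 370
|TG|² = 4 + 49 = 53
|TH|² = 4 + 64 = 68
|TJ|² = 9 + 25 = 34
T is equidistant from B and J (both at squared distance 34), and every other site is strictly farther — so T lies on the B–J Voronoi edge.

B and J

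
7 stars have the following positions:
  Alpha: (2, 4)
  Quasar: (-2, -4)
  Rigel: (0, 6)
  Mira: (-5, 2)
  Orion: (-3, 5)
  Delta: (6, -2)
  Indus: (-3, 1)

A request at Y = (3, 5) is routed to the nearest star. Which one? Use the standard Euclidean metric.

Alpha

Since √ is increasing, it suffices to compare squared distances:
d²(Y, Alpha) = (3−2)² + (5−4)² = 1 + 1 = 2
d²(Y, Quasar) = (3−(-2))² + (5−(-4))² = 25 + 81 = 106
d²(Y, Rigel) = (3−0)² + (5−6)² = 9 + 1 = 10
d²(Y, Mira) = (3−(-5))² + (5−2)² = 64 + 9 = 73
d²(Y, Orion) = (3−(-3))² + (5−5)² = 36 + 0 = 36
d²(Y, Delta) = (3−6)² + (5−(-2))² = 9 + 49 = 58
d²(Y, Indus) = (3−(-3))² + (5−1)² = 36 + 16 = 52
Minimum is at Alpha.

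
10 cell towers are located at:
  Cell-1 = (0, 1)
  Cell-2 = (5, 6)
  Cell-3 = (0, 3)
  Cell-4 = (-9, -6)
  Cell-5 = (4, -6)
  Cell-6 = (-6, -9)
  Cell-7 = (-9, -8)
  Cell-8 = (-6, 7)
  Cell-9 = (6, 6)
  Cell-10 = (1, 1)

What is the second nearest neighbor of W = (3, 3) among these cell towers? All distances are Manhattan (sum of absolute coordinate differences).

d(W, Cell-1) = |3−0| + |3−1| = 3 + 2 = 5
d(W, Cell-2) = |3−5| + |3−6| = 2 + 3 = 5
d(W, Cell-3) = |3−0| + |3−3| = 3 + 0 = 3
d(W, Cell-4) = |3−(-9)| + |3−(-6)| = 12 + 9 = 21
d(W, Cell-5) = |3−4| + |3−(-6)| = 1 + 9 = 10
d(W, Cell-6) = |3−(-6)| + |3−(-9)| = 9 + 12 = 21
d(W, Cell-7) = |3−(-9)| + |3−(-8)| = 12 + 11 = 23
d(W, Cell-8) = |3−(-6)| + |3−7| = 9 + 4 = 13
d(W, Cell-9) = |3−6| + |3−6| = 3 + 3 = 6
d(W, Cell-10) = |3−1| + |3−1| = 2 + 2 = 4
Sorted ascending: Cell-3, Cell-10, Cell-1, … — the second-nearest is Cell-10.

Cell-10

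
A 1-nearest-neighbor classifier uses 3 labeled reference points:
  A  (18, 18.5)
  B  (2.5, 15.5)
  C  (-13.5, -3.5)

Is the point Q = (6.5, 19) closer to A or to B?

Compare squared distances:
|QA|² = (6.5−18)² + (19−18.5)² = 132.25 + 0.25 = 132.5
|QB|² = (6.5−2.5)² + (19−15.5)² = 16 + 12.25 = 28.25
132.5 > 28.25, so B is closer.

B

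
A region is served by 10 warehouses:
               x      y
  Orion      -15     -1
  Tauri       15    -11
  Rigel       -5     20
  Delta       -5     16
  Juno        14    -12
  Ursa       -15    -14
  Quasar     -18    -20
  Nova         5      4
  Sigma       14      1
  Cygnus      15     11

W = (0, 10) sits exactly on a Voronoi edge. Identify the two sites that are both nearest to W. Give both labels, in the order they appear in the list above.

Delta and Nova

Squared distances from W to each site:
d²(W, Orion) = (0−(-15))² + (10−(-1))² = 225 + 121 = 346
d²(W, Tauri) = (0−15)² + (10−(-11))² = 225 + 441 = 666
d²(W, Rigel) = (0−(-5))² + (10−20)² = 25 + 100 = 125
d²(W, Delta) = (0−(-5))² + (10−16)² = 25 + 36 = 61
d²(W, Juno) = (0−14)² + (10−(-12))² = 196 + 484 = 680
d²(W, Ursa) = (0−(-15))² + (10−(-14))² = 225 + 576 = 801
d²(W, Quasar) = (0−(-18))² + (10−(-20))² = 324 + 900 = 1224
d²(W, Nova) = (0−5)² + (10−4)² = 25 + 36 = 61
d²(W, Sigma) = (0−14)² + (10−1)² = 196 + 81 = 277
d²(W, Cygnus) = (0−15)² + (10−11)² = 225 + 1 = 226
W is equidistant from Delta and Nova (both at squared distance 61), and every other site is strictly farther — so W lies on the Delta–Nova Voronoi edge.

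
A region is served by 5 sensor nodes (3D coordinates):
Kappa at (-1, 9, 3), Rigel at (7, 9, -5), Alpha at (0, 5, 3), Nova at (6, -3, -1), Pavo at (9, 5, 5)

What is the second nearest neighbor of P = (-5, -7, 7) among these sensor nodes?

Since √ is increasing, it suffices to compare squared distances:
d²(P, Kappa) = (-5−(-1))² + (-7−9)² + (7−3)² = 16 + 256 + 16 = 288
d²(P, Rigel) = (-5−7)² + (-7−9)² + (7−(-5))² = 144 + 256 + 144 = 544
d²(P, Alpha) = (-5−0)² + (-7−5)² + (7−3)² = 25 + 144 + 16 = 185
d²(P, Nova) = (-5−6)² + (-7−(-3))² + (7−(-1))² = 121 + 16 + 64 = 201
d²(P, Pavo) = (-5−9)² + (-7−5)² + (7−5)² = 196 + 144 + 4 = 344
Sorted ascending: Alpha, Nova, Kappa, … — the second-nearest is Nova.

Nova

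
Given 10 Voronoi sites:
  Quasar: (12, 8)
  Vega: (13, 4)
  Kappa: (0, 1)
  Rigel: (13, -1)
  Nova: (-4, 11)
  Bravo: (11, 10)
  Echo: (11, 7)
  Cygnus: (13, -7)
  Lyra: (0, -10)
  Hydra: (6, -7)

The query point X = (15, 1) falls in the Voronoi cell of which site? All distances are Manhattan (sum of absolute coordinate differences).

Rigel

d(X, Quasar) = 3 + 7 = 10
d(X, Vega) = 2 + 3 = 5
d(X, Kappa) = 15 + 0 = 15
d(X, Rigel) = 2 + 2 = 4
d(X, Nova) = 19 + 10 = 29
d(X, Bravo) = 4 + 9 = 13
d(X, Echo) = 4 + 6 = 10
d(X, Cygnus) = 2 + 8 = 10
d(X, Lyra) = 15 + 11 = 26
d(X, Hydra) = 9 + 8 = 17
Rigel is nearest.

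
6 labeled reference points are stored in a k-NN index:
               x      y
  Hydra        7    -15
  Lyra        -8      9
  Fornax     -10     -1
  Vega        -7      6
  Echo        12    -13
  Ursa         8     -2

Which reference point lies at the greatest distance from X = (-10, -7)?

Echo

Compare squared distances (the ordering matches that of the actual distances):
d²(X, Hydra) = (-10−7)² + (-7−(-15))² = 289 + 64 = 353
d²(X, Lyra) = (-10−(-8))² + (-7−9)² = 4 + 256 = 260
d²(X, Fornax) = (-10−(-10))² + (-7−(-1))² = 0 + 36 = 36
d²(X, Vega) = (-10−(-7))² + (-7−6)² = 9 + 169 = 178
d²(X, Echo) = (-10−12)² + (-7−(-13))² = 484 + 36 = 520
d²(X, Ursa) = (-10−8)² + (-7−(-2))² = 324 + 25 = 349
The largest is to Echo.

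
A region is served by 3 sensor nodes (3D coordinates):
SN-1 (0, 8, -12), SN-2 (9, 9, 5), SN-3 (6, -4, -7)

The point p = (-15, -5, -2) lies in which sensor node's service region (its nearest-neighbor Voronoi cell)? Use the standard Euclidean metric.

Compare squared distances (the ordering matches that of the actual distances):
d²(p, SN-1) = (-15−0)² + (-5−8)² + (-2−(-12))² = 225 + 169 + 100 = 494
d²(p, SN-2) = (-15−9)² + (-5−9)² + (-2−5)² = 576 + 196 + 49 = 821
d²(p, SN-3) = (-15−6)² + (-5−(-4))² + (-2−(-7))² = 441 + 1 + 25 = 467
The smallest is to SN-3, so p lies in the Voronoi region of SN-3.

SN-3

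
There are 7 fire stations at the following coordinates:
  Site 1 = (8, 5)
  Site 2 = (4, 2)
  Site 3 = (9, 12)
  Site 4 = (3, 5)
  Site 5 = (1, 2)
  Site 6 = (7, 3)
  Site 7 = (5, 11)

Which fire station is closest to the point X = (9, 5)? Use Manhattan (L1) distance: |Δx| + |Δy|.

d(X, Site 1) = |9−8| + |5−5| = 1 + 0 = 1
d(X, Site 2) = |9−4| + |5−2| = 5 + 3 = 8
d(X, Site 3) = |9−9| + |5−12| = 0 + 7 = 7
d(X, Site 4) = |9−3| + |5−5| = 6 + 0 = 6
d(X, Site 5) = |9−1| + |5−2| = 8 + 3 = 11
d(X, Site 6) = |9−7| + |5−3| = 2 + 2 = 4
d(X, Site 7) = |9−5| + |5−11| = 4 + 6 = 10
Site 1 is nearest.

Site 1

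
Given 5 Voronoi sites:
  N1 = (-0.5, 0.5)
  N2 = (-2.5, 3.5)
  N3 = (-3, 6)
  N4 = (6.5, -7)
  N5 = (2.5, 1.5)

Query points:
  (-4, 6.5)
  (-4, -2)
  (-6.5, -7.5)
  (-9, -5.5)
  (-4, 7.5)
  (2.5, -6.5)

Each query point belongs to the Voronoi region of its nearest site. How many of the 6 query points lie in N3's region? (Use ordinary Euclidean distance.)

2

(-4, 6.5) — d² to each: N1:48.25, N2:11.25, N3:1.25, N4:292.5, N5:67.25 → nearest is N3
(-4, -2) — d² to each: N1:18.5, N2:32.5, N3:65, N4:135.25, N5:54.5 → nearest is N1
(-6.5, -7.5) — d² to each: N1:100, N2:137, N3:194.5, N4:169.25, N5:162 → nearest is N1
(-9, -5.5) — d² to each: N1:108.25, N2:123.25, N3:168.25, N4:242.5, N5:181.25 → nearest is N1
(-4, 7.5) — d² to each: N1:61.25, N2:18.25, N3:3.25, N4:320.5, N5:78.25 → nearest is N3
(2.5, -6.5) — d² to each: N1:58, N2:125, N3:186.5, N4:16.25, N5:64 → nearest is N4
2 of the 6 points have N3 as nearest.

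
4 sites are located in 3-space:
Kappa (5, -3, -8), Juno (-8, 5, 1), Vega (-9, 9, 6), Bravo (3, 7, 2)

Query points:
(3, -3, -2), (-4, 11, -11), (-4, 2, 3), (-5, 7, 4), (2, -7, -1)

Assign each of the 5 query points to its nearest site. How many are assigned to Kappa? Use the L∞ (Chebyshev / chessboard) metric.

2

(3, -3, -2) — d to each: Kappa:6, Juno:11, Vega:12, Bravo:10 → nearest is Kappa
(-4, 11, -11) — d to each: Kappa:14, Juno:12, Vega:17, Bravo:13 → nearest is Juno
(-4, 2, 3) — d to each: Kappa:11, Juno:4, Vega:7, Bravo:7 → nearest is Juno
(-5, 7, 4) — d to each: Kappa:12, Juno:3, Vega:4, Bravo:8 → nearest is Juno
(2, -7, -1) — d to each: Kappa:7, Juno:12, Vega:16, Bravo:14 → nearest is Kappa
2 of the 5 points have Kappa as nearest.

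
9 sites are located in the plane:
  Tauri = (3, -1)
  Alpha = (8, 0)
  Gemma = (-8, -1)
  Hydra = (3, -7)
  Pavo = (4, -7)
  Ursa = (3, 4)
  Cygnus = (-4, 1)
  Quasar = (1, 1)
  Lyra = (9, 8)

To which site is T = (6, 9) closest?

Since √ is increasing, it suffices to compare squared distances:
d²(T, Tauri) = (6−3)² + (9−(-1))² = 9 + 100 = 109
d²(T, Alpha) = (6−8)² + (9−0)² = 4 + 81 = 85
d²(T, Gemma) = (6−(-8))² + (9−(-1))² = 196 + 100 = 296
d²(T, Hydra) = (6−3)² + (9−(-7))² = 9 + 256 = 265
d²(T, Pavo) = (6−4)² + (9−(-7))² = 4 + 256 = 260
d²(T, Ursa) = (6−3)² + (9−4)² = 9 + 25 = 34
d²(T, Cygnus) = (6−(-4))² + (9−1)² = 100 + 64 = 164
d²(T, Quasar) = (6−1)² + (9−1)² = 25 + 64 = 89
d²(T, Lyra) = (6−9)² + (9−8)² = 9 + 1 = 10
Minimum is at Lyra.

Lyra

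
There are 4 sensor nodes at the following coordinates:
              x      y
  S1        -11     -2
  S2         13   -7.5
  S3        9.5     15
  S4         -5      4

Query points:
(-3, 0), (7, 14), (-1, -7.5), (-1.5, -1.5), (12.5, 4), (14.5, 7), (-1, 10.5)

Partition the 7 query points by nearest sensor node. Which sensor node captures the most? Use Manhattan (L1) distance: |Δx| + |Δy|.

(-3, 0) — d to each: S1:10, S2:23.5, S3:27.5, S4:6 → nearest is S4
(7, 14) — d to each: S1:34, S2:27.5, S3:3.5, S4:22 → nearest is S3
(-1, -7.5) — d to each: S1:15.5, S2:14, S3:33, S4:15.5 → nearest is S2
(-1.5, -1.5) — d to each: S1:10, S2:20.5, S3:27.5, S4:9 → nearest is S4
(12.5, 4) — d to each: S1:29.5, S2:12, S3:14, S4:17.5 → nearest is S2
(14.5, 7) — d to each: S1:34.5, S2:16, S3:13, S4:22.5 → nearest is S3
(-1, 10.5) — d to each: S1:22.5, S2:32, S3:15, S4:10.5 → nearest is S4
Tally — S2:2, S3:2, S4:3. S4 captures the most (3).

S4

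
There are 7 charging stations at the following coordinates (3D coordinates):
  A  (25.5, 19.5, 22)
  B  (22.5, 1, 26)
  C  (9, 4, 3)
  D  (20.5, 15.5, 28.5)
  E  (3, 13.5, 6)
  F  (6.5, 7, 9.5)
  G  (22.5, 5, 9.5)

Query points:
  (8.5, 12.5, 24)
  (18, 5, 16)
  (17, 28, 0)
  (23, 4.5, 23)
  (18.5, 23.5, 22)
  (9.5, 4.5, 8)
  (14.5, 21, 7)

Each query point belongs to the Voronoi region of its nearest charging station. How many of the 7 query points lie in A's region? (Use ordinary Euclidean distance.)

(8.5, 12.5, 24) — d² to each: A:342, B:332.25, C:513.5, D:173.25, E:355.25, F:244.5, G:462.5 → nearest is D
(18, 5, 16) — d² to each: A:302.5, B:136.25, C:251, D:272.75, E:397.25, F:178.5, G:62.5 → nearest is G
(17, 28, 0) — d² to each: A:628.5, B:1435.25, C:649, D:980.75, E:442.25, F:641.5, G:649.5 → nearest is E
(23, 4.5, 23) — d² to each: A:232.25, B:21.5, C:596.25, D:157.5, E:770, F:460.75, G:182.75 → nearest is B
(18.5, 23.5, 22) — d² to each: A:65, B:538.25, C:831.5, D:110.25, E:596.25, F:572.5, G:514.5 → nearest is A
(9.5, 4.5, 8) — d² to each: A:677, B:505.25, C:25.5, D:662.25, E:127.25, F:17.5, G:171.5 → nearest is F
(14.5, 21, 7) — d² to each: A:348.25, B:825, C:335.25, D:528.5, E:189.5, F:266.25, G:326.25 → nearest is E
1 of the 7 points has A as nearest.

1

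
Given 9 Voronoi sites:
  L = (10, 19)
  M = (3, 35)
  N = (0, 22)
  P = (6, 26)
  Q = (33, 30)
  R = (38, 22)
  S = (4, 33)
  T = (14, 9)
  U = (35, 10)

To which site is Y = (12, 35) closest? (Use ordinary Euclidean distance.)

S

Since √ is increasing, it suffices to compare squared distances:
|YL|² = 4 + 256 = 260
|YM|² = 81 + 0 = 81
|YN|² = 144 + 169 = 313
|YP|² = 36 + 81 = 117
|YQ|² = 441 + 25 = 466
|YR|² = 676 + 169 = 845
|YS|² = 64 + 4 = 68
|YT|² = 4 + 676 = 680
|YU|² = 529 + 625 = 1154
S is nearest.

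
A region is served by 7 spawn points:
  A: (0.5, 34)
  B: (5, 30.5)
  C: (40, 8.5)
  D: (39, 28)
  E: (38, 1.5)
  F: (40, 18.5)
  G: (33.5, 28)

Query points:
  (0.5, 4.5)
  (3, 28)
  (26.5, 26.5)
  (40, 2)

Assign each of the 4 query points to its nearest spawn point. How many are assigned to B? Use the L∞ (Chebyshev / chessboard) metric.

2

(0.5, 4.5) — d to each: A:29.5, B:26, C:39.5, D:38.5, E:37.5, F:39.5, G:33 → nearest is B
(3, 28) — d to each: A:6, B:2.5, C:37, D:36, E:35, F:37, G:30.5 → nearest is B
(26.5, 26.5) — d to each: A:26, B:21.5, C:18, D:12.5, E:25, F:13.5, G:7 → nearest is G
(40, 2) — d to each: A:39.5, B:35, C:6.5, D:26, E:2, F:16.5, G:26 → nearest is E
2 of the 4 points have B as nearest.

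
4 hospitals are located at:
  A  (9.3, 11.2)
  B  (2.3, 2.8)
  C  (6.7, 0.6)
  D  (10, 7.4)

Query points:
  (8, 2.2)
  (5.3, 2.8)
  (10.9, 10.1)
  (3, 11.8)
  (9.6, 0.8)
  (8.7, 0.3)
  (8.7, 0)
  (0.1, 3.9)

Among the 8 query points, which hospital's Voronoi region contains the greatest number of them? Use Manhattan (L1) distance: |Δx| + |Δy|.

C

(8, 2.2) — d to each: A:10.3, B:6.3, C:2.9, D:7.2 → nearest is C
(5.3, 2.8) — d to each: A:12.4, B:3, C:3.6, D:9.3 → nearest is B
(10.9, 10.1) — d to each: A:2.7, B:15.9, C:13.7, D:3.6 → nearest is A
(3, 11.8) — d to each: A:6.9, B:9.7, C:14.9, D:11.4 → nearest is A
(9.6, 0.8) — d to each: A:10.7, B:9.3, C:3.1, D:7 → nearest is C
(8.7, 0.3) — d to each: A:11.5, B:8.9, C:2.3, D:8.4 → nearest is C
(8.7, 0) — d to each: A:11.8, B:9.2, C:2.6, D:8.7 → nearest is C
(0.1, 3.9) — d to each: A:16.5, B:3.3, C:9.9, D:13.4 → nearest is B
Tally — A:2, B:2, C:4. C captures the most (4).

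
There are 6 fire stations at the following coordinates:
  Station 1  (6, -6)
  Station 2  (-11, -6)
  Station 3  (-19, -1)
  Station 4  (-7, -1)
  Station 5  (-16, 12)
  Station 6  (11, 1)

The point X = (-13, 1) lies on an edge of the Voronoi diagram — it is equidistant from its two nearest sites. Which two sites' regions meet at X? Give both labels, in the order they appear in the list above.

Squared distances from X to each site:
d²(X, Station 1) = (-13−6)² + (1−(-6))² = 361 + 49 = 410
d²(X, Station 2) = (-13−(-11))² + (1−(-6))² = 4 + 49 = 53
d²(X, Station 3) = (-13−(-19))² + (1−(-1))² = 36 + 4 = 40
d²(X, Station 4) = (-13−(-7))² + (1−(-1))² = 36 + 4 = 40
d²(X, Station 5) = (-13−(-16))² + (1−12)² = 9 + 121 = 130
d²(X, Station 6) = (-13−11)² + (1−1)² = 576 + 0 = 576
X is equidistant from Station 3 and Station 4 (both at squared distance 40), and every other site is strictly farther — so X lies on the Station 3–Station 4 Voronoi edge.

Station 3 and Station 4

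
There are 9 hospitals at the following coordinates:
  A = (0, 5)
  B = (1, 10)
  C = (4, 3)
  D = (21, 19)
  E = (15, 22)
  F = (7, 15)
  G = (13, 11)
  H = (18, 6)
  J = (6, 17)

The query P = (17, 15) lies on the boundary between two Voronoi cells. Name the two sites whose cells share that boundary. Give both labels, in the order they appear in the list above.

Squared distances from P to each site:
|PA|² = (17−0)² + (15−5)² = 289 + 100 = 389
|PB|² = (17−1)² + (15−10)² = 256 + 25 = 281
|PC|² = (17−4)² + (15−3)² = 169 + 144 = 313
|PD|² = (17−21)² + (15−19)² = 16 + 16 = 32
|PE|² = (17−15)² + (15−22)² = 4 + 49 = 53
|PF|² = (17−7)² + (15−15)² = 100 + 0 = 100
|PG|² = (17−13)² + (15−11)² = 16 + 16 = 32
|PH|² = (17−18)² + (15−6)² = 1 + 81 = 82
|PJ|² = (17−6)² + (15−17)² = 121 + 4 = 125
P is equidistant from D and G (both at squared distance 32), and every other site is strictly farther — so P lies on the D–G Voronoi edge.

D and G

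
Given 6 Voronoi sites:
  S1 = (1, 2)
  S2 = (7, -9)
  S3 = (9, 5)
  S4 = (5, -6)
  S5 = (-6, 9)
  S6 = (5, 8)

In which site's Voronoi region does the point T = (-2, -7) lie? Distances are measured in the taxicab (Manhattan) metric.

S4

d(T,S1) = 3 + 9 = 12
d(T,S2) = 9 + 2 = 11
d(T,S3) = 11 + 12 = 23
d(T,S4) = 7 + 1 = 8
d(T,S5) = 4 + 16 = 20
d(T,S6) = 7 + 15 = 22
The smallest is to S4, so T lies in the Voronoi region of S4.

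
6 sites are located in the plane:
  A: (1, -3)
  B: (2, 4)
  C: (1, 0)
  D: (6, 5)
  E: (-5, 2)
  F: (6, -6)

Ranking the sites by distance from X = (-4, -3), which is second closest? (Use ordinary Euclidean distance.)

E

Since √ is increasing, it suffices to compare squared distances:
|XA|² = (-4−1)² + (-3−(-3))² = 25 + 0 = 25
|XB|² = (-4−2)² + (-3−4)² = 36 + 49 = 85
|XC|² = (-4−1)² + (-3−0)² = 25 + 9 = 34
|XD|² = (-4−6)² + (-3−5)² = 100 + 64 = 164
|XE|² = (-4−(-5))² + (-3−2)² = 1 + 25 = 26
|XF|² = (-4−6)² + (-3−(-6))² = 100 + 9 = 109
Sorted ascending: A, E, C, … — the second-nearest is E.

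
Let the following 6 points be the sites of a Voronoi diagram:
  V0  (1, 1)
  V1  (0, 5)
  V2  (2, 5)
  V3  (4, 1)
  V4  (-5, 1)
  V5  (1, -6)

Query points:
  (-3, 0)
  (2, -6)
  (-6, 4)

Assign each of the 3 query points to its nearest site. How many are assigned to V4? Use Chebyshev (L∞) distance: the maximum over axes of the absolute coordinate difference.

(-3, 0) — d to each: V0:4, V1:5, V2:5, V3:7, V4:2, V5:6 → nearest is V4
(2, -6) — d to each: V0:7, V1:11, V2:11, V3:7, V4:7, V5:1 → nearest is V5
(-6, 4) — d to each: V0:7, V1:6, V2:8, V3:10, V4:3, V5:10 → nearest is V4
2 of the 3 points have V4 as nearest.

2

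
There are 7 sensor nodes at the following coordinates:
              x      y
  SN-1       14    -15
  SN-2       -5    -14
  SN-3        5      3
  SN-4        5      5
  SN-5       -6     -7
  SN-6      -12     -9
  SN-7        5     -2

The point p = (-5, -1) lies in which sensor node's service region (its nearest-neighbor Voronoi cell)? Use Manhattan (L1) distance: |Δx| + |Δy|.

SN-5

d(p, SN-1) = |-5−14| + |-1−(-15)| = 19 + 14 = 33
d(p, SN-2) = |-5−(-5)| + |-1−(-14)| = 0 + 13 = 13
d(p, SN-3) = |-5−5| + |-1−3| = 10 + 4 = 14
d(p, SN-4) = |-5−5| + |-1−5| = 10 + 6 = 16
d(p, SN-5) = |-5−(-6)| + |-1−(-7)| = 1 + 6 = 7
d(p, SN-6) = |-5−(-12)| + |-1−(-9)| = 7 + 8 = 15
d(p, SN-7) = |-5−5| + |-1−(-2)| = 10 + 1 = 11
SN-5 is nearest.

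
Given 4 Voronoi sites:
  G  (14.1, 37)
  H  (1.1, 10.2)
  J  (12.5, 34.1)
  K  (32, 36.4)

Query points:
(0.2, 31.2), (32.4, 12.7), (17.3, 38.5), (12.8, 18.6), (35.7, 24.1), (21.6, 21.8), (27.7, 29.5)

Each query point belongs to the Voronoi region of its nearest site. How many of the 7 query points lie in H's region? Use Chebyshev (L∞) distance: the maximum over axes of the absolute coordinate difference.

(0.2, 31.2) — d to each: G:13.9, H:21, J:12.3, K:31.8 → nearest is J
(32.4, 12.7) — d to each: G:24.3, H:31.3, J:21.4, K:23.7 → nearest is J
(17.3, 38.5) — d to each: G:3.2, H:28.3, J:4.8, K:14.7 → nearest is G
(12.8, 18.6) — d to each: G:18.4, H:11.7, J:15.5, K:19.2 → nearest is H
(35.7, 24.1) — d to each: G:21.6, H:34.6, J:23.2, K:12.3 → nearest is K
(21.6, 21.8) — d to each: G:15.2, H:20.5, J:12.3, K:14.6 → nearest is J
(27.7, 29.5) — d to each: G:13.6, H:26.6, J:15.2, K:6.9 → nearest is K
1 of the 7 points has H as nearest.

1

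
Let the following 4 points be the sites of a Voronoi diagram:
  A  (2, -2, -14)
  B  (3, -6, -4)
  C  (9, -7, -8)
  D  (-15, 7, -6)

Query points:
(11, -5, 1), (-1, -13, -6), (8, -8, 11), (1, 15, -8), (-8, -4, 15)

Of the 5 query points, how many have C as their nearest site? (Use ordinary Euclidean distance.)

(11, -5, 1) — d² to each: A:315, B:90, C:89, D:869 → nearest is C
(-1, -13, -6) — d² to each: A:194, B:69, C:140, D:596 → nearest is B
(8, -8, 11) — d² to each: A:697, B:254, C:363, D:1043 → nearest is B
(1, 15, -8) — d² to each: A:326, B:461, C:548, D:324 → nearest is D
(-8, -4, 15) — d² to each: A:945, B:486, C:827, D:611 → nearest is B
1 of the 5 points has C as nearest.

1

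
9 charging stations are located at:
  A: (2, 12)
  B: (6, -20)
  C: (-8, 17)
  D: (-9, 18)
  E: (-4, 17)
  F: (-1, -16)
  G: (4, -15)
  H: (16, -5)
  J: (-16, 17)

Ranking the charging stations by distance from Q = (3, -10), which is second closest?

Squared Euclidean distances:
|QA|² = 1 + 484 = 485
|QB|² = 9 + 100 = 109
|QC|² = 121 + 729 = 850
|QD|² = 144 + 784 = 928
|QE|² = 49 + 729 = 778
|QF|² = 16 + 36 = 52
|QG|² = 1 + 25 = 26
|QH|² = 169 + 25 = 194
|QJ|² = 361 + 729 = 1090
Sorted ascending: G, F, B, … — the second-nearest is F.

F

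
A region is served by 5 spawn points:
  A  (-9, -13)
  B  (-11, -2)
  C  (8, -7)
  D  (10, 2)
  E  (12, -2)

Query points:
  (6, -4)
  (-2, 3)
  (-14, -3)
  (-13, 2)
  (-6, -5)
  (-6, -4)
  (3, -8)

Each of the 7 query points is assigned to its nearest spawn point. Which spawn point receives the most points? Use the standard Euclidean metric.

(6, -4) — d² to each: A:306, B:293, C:13, D:52, E:40 → nearest is C
(-2, 3) — d² to each: A:305, B:106, C:200, D:145, E:221 → nearest is B
(-14, -3) — d² to each: A:125, B:10, C:500, D:601, E:677 → nearest is B
(-13, 2) — d² to each: A:241, B:20, C:522, D:529, E:641 → nearest is B
(-6, -5) — d² to each: A:73, B:34, C:200, D:305, E:333 → nearest is B
(-6, -4) — d² to each: A:90, B:29, C:205, D:292, E:328 → nearest is B
(3, -8) — d² to each: A:169, B:232, C:26, D:149, E:117 → nearest is C
Tally — B:5, C:2. B captures the most (5).

B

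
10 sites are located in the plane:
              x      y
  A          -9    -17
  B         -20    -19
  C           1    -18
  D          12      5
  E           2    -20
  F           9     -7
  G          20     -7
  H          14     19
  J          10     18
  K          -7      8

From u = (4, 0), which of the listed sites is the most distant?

B

Squared Euclidean distances:
|uA|² = (4−(-9))² + (0−(-17))² = 169 + 289 = 458
|uB|² = (4−(-20))² + (0−(-19))² = 576 + 361 = 937
|uC|² = (4−1)² + (0−(-18))² = 9 + 324 = 333
|uD|² = (4−12)² + (0−5)² = 64 + 25 = 89
|uE|² = (4−2)² + (0−(-20))² = 4 + 400 = 404
|uF|² = (4−9)² + (0−(-7))² = 25 + 49 = 74
|uG|² = (4−20)² + (0−(-7))² = 256 + 49 = 305
|uH|² = (4−14)² + (0−19)² = 100 + 361 = 461
|uJ|² = (4−10)² + (0−18)² = 36 + 324 = 360
|uK|² = (4−(-7))² + (0−8)² = 121 + 64 = 185
The largest is to B.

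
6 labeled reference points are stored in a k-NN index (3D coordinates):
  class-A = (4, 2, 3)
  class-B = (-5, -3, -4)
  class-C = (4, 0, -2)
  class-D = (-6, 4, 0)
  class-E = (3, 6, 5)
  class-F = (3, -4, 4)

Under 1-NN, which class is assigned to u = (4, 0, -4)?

class-C

Compare squared distances (the ordering matches that of the actual distances):
d²(u, class-A) = 0 + 4 + 49 = 53
d²(u, class-B) = 81 + 9 + 0 = 90
d²(u, class-C) = 0 + 0 + 4 = 4
d²(u, class-D) = 100 + 16 + 16 = 132
d²(u, class-E) = 1 + 36 + 81 = 118
d²(u, class-F) = 1 + 16 + 64 = 81
class-C is nearest.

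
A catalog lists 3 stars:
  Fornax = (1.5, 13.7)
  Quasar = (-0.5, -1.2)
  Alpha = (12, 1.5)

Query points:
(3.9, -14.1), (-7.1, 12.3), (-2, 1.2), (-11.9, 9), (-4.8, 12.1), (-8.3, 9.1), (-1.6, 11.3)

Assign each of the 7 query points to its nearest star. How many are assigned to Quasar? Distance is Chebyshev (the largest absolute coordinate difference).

3

(3.9, -14.1) — d to each: Fornax:27.8, Quasar:12.9, Alpha:15.6 → nearest is Quasar
(-7.1, 12.3) — d to each: Fornax:8.6, Quasar:13.5, Alpha:19.1 → nearest is Fornax
(-2, 1.2) — d to each: Fornax:12.5, Quasar:2.4, Alpha:14 → nearest is Quasar
(-11.9, 9) — d to each: Fornax:13.4, Quasar:11.4, Alpha:23.9 → nearest is Quasar
(-4.8, 12.1) — d to each: Fornax:6.3, Quasar:13.3, Alpha:16.8 → nearest is Fornax
(-8.3, 9.1) — d to each: Fornax:9.8, Quasar:10.3, Alpha:20.3 → nearest is Fornax
(-1.6, 11.3) — d to each: Fornax:3.1, Quasar:12.5, Alpha:13.6 → nearest is Fornax
3 of the 7 points have Quasar as nearest.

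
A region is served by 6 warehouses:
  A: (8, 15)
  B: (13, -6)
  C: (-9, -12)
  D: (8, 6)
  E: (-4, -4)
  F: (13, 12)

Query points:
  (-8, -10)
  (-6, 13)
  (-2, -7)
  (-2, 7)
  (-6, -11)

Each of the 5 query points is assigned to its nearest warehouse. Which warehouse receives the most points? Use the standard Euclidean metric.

C

(-8, -10) — d² to each: A:881, B:457, C:5, D:512, E:52, F:925 → nearest is C
(-6, 13) — d² to each: A:200, B:722, C:634, D:245, E:293, F:362 → nearest is A
(-2, -7) — d² to each: A:584, B:226, C:74, D:269, E:13, F:586 → nearest is E
(-2, 7) — d² to each: A:164, B:394, C:410, D:101, E:125, F:250 → nearest is D
(-6, -11) — d² to each: A:872, B:386, C:10, D:485, E:53, F:890 → nearest is C
Tally — A:1, C:2, D:1, E:1. C captures the most (2).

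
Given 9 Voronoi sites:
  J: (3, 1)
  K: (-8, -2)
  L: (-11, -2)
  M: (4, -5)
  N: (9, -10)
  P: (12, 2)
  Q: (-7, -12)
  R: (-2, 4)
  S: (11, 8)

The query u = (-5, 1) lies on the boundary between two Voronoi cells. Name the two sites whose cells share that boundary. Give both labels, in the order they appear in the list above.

K and R

Squared distances from u to each site:
|uJ|² = 64 + 0 = 64
|uK|² = 9 + 9 = 18
|uL|² = 36 + 9 = 45
|uM|² = 81 + 36 = 117
|uN|² = 196 + 121 = 317
|uP|² = 289 + 1 = 290
|uQ|² = 4 + 169 = 173
|uR|² = 9 + 9 = 18
|uS|² = 256 + 49 = 305
u is equidistant from K and R (both at squared distance 18), and every other site is strictly farther — so u lies on the K–R Voronoi edge.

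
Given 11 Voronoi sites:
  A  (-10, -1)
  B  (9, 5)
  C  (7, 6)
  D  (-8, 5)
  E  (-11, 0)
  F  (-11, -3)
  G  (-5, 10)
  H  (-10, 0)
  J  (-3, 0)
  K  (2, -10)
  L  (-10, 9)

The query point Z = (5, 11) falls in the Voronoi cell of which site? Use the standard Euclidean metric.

C

Since √ is increasing, it suffices to compare squared distances:
|ZA|² = (5−(-10))² + (11−(-1))² = 225 + 144 = 369
|ZB|² = (5−9)² + (11−5)² = 16 + 36 = 52
|ZC|² = (5−7)² + (11−6)² = 4 + 25 = 29
|ZD|² = (5−(-8))² + (11−5)² = 169 + 36 = 205
|ZE|² = (5−(-11))² + (11−0)² = 256 + 121 = 377
|ZF|² = (5−(-11))² + (11−(-3))² = 256 + 196 = 452
|ZG|² = (5−(-5))² + (11−10)² = 100 + 1 = 101
|ZH|² = (5−(-10))² + (11−0)² = 225 + 121 = 346
|ZJ|² = (5−(-3))² + (11−0)² = 64 + 121 = 185
|ZK|² = (5−2)² + (11−(-10))² = 9 + 441 = 450
|ZL|² = (5−(-10))² + (11−9)² = 225 + 4 = 229
C is nearest.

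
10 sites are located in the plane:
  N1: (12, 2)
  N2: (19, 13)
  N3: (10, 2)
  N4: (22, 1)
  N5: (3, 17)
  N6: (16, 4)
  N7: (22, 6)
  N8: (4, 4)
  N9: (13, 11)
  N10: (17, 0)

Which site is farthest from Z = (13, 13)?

Squared Euclidean distances:
|ZN1|² = (13−12)² + (13−2)² = 1 + 121 = 122
|ZN2|² = (13−19)² + (13−13)² = 36 + 0 = 36
|ZN3|² = (13−10)² + (13−2)² = 9 + 121 = 130
|ZN4|² = (13−22)² + (13−1)² = 81 + 144 = 225
|ZN5|² = (13−3)² + (13−17)² = 100 + 16 = 116
|ZN6|² = (13−16)² + (13−4)² = 9 + 81 = 90
|ZN7|² = (13−22)² + (13−6)² = 81 + 49 = 130
|ZN8|² = (13−4)² + (13−4)² = 81 + 81 = 162
|ZN9|² = (13−13)² + (13−11)² = 0 + 4 = 4
d²(Z, N10) = (13−17)² + (13−0)² = 16 + 169 = 185
The largest is to N4.

N4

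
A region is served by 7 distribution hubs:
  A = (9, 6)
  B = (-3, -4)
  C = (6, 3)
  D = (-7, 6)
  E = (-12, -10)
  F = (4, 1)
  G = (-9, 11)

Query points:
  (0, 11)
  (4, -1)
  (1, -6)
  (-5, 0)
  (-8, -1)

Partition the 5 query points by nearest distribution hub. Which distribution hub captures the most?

(0, 11) — d² to each: A:106, B:234, C:100, D:74, E:585, F:116, G:81 → nearest is D
(4, -1) — d² to each: A:74, B:58, C:20, D:170, E:337, F:4, G:313 → nearest is F
(1, -6) — d² to each: A:208, B:20, C:106, D:208, E:185, F:58, G:389 → nearest is B
(-5, 0) — d² to each: A:232, B:20, C:130, D:40, E:149, F:82, G:137 → nearest is B
(-8, -1) — d² to each: A:338, B:34, C:212, D:50, E:97, F:148, G:145 → nearest is B
Tally — B:3, D:1, F:1. B captures the most (3).

B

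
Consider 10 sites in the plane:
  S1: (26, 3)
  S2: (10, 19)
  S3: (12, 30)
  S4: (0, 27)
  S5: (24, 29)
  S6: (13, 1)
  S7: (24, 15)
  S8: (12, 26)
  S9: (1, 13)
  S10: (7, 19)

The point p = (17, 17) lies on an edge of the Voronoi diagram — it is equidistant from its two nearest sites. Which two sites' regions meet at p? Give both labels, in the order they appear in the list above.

Squared distances from p to each site:
|pS1|² = 81 + 196 = 277
|pS2|² = 49 + 4 = 53
|pS3|² = 25 + 169 = 194
|pS4|² = 289 + 100 = 389
|pS5|² = 49 + 144 = 193
|pS6|² = 16 + 256 = 272
|pS7|² = 49 + 4 = 53
|pS8|² = 25 + 81 = 106
|pS9|² = 256 + 16 = 272
d²(p, S10) = 100 + 4 = 104
p is equidistant from S2 and S7 (both at squared distance 53), and every other site is strictly farther — so p lies on the S2–S7 Voronoi edge.

S2 and S7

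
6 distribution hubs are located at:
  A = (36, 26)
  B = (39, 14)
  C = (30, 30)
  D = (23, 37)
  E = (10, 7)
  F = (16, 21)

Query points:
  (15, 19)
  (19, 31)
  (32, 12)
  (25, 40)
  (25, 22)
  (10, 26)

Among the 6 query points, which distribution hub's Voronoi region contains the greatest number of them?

(15, 19) — d² to each: A:490, B:601, C:346, D:388, E:169, F:5 → nearest is F
(19, 31) — d² to each: A:314, B:689, C:122, D:52, E:657, F:109 → nearest is D
(32, 12) — d² to each: A:212, B:53, C:328, D:706, E:509, F:337 → nearest is B
(25, 40) — d² to each: A:317, B:872, C:125, D:13, E:1314, F:442 → nearest is D
(25, 22) — d² to each: A:137, B:260, C:89, D:229, E:450, F:82 → nearest is F
(10, 26) — d² to each: A:676, B:985, C:416, D:290, E:361, F:61 → nearest is F
Tally — B:1, D:2, F:3. F captures the most (3).

F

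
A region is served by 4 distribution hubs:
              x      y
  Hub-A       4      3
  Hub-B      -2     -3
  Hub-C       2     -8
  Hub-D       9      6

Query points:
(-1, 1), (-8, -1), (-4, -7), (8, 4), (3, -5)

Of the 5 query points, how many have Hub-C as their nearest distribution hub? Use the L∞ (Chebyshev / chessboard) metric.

1

(-1, 1) — d to each: Hub-A:5, Hub-B:4, Hub-C:9, Hub-D:10 → nearest is Hub-B
(-8, -1) — d to each: Hub-A:12, Hub-B:6, Hub-C:10, Hub-D:17 → nearest is Hub-B
(-4, -7) — d to each: Hub-A:10, Hub-B:4, Hub-C:6, Hub-D:13 → nearest is Hub-B
(8, 4) — d to each: Hub-A:4, Hub-B:10, Hub-C:12, Hub-D:2 → nearest is Hub-D
(3, -5) — d to each: Hub-A:8, Hub-B:5, Hub-C:3, Hub-D:11 → nearest is Hub-C
1 of the 5 points has Hub-C as nearest.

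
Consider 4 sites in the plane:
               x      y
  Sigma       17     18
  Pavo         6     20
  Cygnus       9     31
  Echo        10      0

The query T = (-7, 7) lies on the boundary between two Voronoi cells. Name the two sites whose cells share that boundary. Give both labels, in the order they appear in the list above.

Squared distances from T to each site:
d²(T, Sigma) = (-7−17)² + (7−18)² = 576 + 121 = 697
d²(T, Pavo) = (-7−6)² + (7−20)² = 169 + 169 = 338
d²(T, Cygnus) = (-7−9)² + (7−31)² = 256 + 576 = 832
d²(T, Echo) = (-7−10)² + (7−0)² = 289 + 49 = 338
T is equidistant from Pavo and Echo (both at squared distance 338), and every other site is strictly farther — so T lies on the Pavo–Echo Voronoi edge.

Pavo and Echo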